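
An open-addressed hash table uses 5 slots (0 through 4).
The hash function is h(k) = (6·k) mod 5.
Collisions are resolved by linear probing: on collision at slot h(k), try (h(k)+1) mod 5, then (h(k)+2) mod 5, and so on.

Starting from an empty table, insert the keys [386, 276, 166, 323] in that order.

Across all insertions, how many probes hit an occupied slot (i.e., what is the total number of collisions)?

4

386 hashes to 1; slot 1 is free → place at 1.
276 hashes to 1; 1 taken → place at 2.
166 hashes to 1; 1,2 taken → place at 3.
323 hashes to 3; 3 taken → place at 4.
Table: [—, 386, 276, 166, 323]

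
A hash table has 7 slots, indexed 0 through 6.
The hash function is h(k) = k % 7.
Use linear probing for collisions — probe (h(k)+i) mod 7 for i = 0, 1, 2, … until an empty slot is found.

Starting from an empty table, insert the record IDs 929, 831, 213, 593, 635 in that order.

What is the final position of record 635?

1

Insert 929: h=5, slot 5 empty → index 5.
Insert 831: h=5, slot 5 occupied → index 6.
Insert 213: h=3, slot 3 empty → index 3.
Insert 593: h=5, slots 5,6 occupied → index 0.
Insert 635: h=5, slots 5,6,0 occupied → index 1.
Table: [593, 635, ∅, 213, ∅, 929, 831]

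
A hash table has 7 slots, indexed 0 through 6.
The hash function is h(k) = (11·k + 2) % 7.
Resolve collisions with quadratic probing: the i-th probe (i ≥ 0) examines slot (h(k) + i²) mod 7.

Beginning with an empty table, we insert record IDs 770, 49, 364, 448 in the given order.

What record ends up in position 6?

364

770 hashes to 2; slot 2 is free => place at 2.
49 hashes to 2; 2 taken => place at 3.
364 hashes to 2; 2,3 taken => place at 6.
448 hashes to 2; 2,3,6 taken => place at 4.
Table: [-, -, 770, 49, 448, -, 364]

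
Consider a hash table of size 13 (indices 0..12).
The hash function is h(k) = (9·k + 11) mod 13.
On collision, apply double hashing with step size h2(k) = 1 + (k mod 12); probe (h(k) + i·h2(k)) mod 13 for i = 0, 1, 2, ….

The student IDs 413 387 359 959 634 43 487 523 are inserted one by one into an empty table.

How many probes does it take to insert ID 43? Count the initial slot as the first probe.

413: h=10 → slot 10
387: h=10, h2=4, probe 10,1 → slot 1
359: h=5 → slot 5
959: h=10, h2=12, probe 10,9 → slot 9
634: h=10, h2=11, probe 10,8 → slot 8
43: h=8, h2=8, probe 8,3 → slot 3
487: h=0 → slot 0
523: h=12 → slot 12
Table: [487, 387, _, 43, _, 359, _, _, 634, 959, 413, _, 523]

2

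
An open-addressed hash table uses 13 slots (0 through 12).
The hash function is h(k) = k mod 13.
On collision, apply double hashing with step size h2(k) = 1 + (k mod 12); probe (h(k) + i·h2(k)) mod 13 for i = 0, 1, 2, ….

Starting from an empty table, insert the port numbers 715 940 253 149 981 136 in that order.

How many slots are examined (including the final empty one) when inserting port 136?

715 hashes to 0; slot 0 is free => place at 0.
940 hashes to 4; slot 4 is free => place at 4.
253 hashes to 6; slot 6 is free => place at 6.
149 hashes to 6, h2=6; 6 taken => place at 12.
981 hashes to 6, h2=10; 6 taken => place at 3.
136 hashes to 6, h2=5; 6 taken => place at 11.
Table: [715, ∅, ∅, 981, 940, ∅, 253, ∅, ∅, ∅, ∅, 136, 149]

2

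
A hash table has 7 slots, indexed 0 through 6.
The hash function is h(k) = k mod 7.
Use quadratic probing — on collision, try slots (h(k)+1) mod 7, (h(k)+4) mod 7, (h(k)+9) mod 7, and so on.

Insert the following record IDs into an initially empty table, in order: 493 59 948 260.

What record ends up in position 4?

59

493 hashes to 3; slot 3 is free → place at 3.
59 hashes to 3; 3 taken → place at 4.
948 hashes to 3; 3,4 taken → place at 0.
260 hashes to 1; slot 1 is free → place at 1.
Table: [948, 260, -, 493, 59, -, -]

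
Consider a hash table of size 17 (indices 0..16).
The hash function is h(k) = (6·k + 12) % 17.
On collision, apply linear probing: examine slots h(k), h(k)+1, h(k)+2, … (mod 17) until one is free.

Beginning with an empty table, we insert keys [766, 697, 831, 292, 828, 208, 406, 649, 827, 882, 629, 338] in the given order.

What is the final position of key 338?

766: h=1 → slot 1
697: h=12 → slot 12
831: h=0 → slot 0
292: h=13 → slot 13
828: h=16 → slot 16
208: h=2 → slot 2
406: h=0, probe 0,1,2,3 → slot 3
649: h=13, probe 13,14 → slot 14
827: h=10 → slot 10
882: h=0, probe 0,1,2,3,4 → slot 4
629: h=12, probe 12,13,14,15 → slot 15
338: h=0, probe 0,1,2,3,4,5 → slot 5
Table: [831, 766, 208, 406, 882, 338, -, -, -, -, 827, -, 697, 292, 649, 629, 828]

5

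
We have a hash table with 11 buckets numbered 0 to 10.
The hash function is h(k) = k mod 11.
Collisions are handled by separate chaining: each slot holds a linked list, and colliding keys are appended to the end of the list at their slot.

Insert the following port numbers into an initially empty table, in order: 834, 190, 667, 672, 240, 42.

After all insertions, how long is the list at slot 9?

834 → bucket 9
190 → bucket 3
667 → bucket 7
672 → bucket 1
240 → bucket 9 (collision)
42 → bucket 9 (collision)
Final buckets:
0: _
1: 672
2: _
3: 190
4: _
5: _
6: _
7: 667
8: _
9: 834 -> 240 -> 42
10: _

3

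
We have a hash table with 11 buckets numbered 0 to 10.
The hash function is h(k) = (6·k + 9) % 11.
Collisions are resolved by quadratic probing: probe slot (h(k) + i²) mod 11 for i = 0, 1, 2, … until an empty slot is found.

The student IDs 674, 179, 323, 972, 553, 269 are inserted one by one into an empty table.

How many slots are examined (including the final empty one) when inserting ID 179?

674 hashes to 5; slot 5 is free => place at 5.
179 hashes to 5; 5 taken => place at 6.
323 hashes to 0; slot 0 is free => place at 0.
972 hashes to 0; 0 taken => place at 1.
553 hashes to 5; 5,6 taken => place at 9.
269 hashes to 6; 6 taken => place at 7.
Table: [323, 972, ., ., ., 674, 179, 269, ., 553, .]

2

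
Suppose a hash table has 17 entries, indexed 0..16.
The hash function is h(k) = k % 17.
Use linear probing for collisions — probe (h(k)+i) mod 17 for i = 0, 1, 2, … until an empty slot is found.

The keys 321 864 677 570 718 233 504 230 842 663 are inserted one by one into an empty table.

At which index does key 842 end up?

321: h=15 -> slot 15
864: h=14 -> slot 14
677: h=14, probe 14,15,16 -> slot 16
570: h=9 -> slot 9
718: h=4 -> slot 4
233: h=12 -> slot 12
504: h=11 -> slot 11
230: h=9, probe 9,10 -> slot 10
842: h=9, probe 9,10,11,12,13 -> slot 13
663: h=0 -> slot 0
Table: [663, ∅, ∅, ∅, 718, ∅, ∅, ∅, ∅, 570, 230, 504, 233, 842, 864, 321, 677]

13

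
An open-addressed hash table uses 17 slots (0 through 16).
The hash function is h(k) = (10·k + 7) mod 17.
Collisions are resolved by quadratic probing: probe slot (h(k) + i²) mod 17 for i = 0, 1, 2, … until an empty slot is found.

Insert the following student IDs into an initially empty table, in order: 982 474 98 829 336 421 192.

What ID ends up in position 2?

Insert 982: h=1, slot 1 empty -> index 1.
Insert 474: h=4, slot 4 empty -> index 4.
Insert 98: h=1, slot 1 occupied -> index 2.
Insert 829: h=1, slots 1,2 occupied -> index 5.
Insert 336: h=1, slots 1,2,5 occupied -> index 10.
Insert 421: h=1, slots 1,2,5,10 occupied -> index 0.
Insert 192: h=6, slot 6 empty -> index 6.
Table: [421, 982, 98, ∅, 474, 829, 192, ∅, ∅, ∅, 336, ∅, ∅, ∅, ∅, ∅, ∅]

98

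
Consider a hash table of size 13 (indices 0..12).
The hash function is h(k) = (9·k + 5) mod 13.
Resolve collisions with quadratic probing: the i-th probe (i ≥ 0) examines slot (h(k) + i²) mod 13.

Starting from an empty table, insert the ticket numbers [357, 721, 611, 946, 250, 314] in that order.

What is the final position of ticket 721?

357 hashes to 7; slot 7 is free → place at 7.
721 hashes to 7; 7 taken → place at 8.
611 hashes to 5; slot 5 is free → place at 5.
946 hashes to 4; slot 4 is free → place at 4.
250 hashes to 6; slot 6 is free → place at 6.
314 hashes to 10; slot 10 is free → place at 10.
Table: [., ., ., ., 946, 611, 250, 357, 721, ., 314, ., .]

8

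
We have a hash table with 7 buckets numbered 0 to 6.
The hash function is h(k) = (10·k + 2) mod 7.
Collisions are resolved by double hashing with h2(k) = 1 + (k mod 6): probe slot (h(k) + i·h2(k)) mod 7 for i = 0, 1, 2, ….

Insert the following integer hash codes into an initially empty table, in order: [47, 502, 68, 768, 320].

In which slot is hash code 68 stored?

6

Insert 47: h=3, slot 3 empty → index 3.
Insert 502: h=3, h2=5, slot 3 occupied → index 1.
Insert 68: h=3, h2=3, slot 3 occupied → index 6.
Insert 768: h=3, h2=1, slot 3 occupied → index 4.
Insert 320: h=3, h2=3, slots 3,6 occupied → index 2.
Table: [., 502, 320, 47, 768, ., 68]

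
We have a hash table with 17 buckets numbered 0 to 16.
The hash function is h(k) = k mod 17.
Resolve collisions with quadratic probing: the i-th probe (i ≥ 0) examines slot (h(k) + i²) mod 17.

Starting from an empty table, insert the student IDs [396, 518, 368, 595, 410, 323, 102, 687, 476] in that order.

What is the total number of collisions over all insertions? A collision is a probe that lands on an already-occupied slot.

6

396: h=5 => slot 5
518: h=8 => slot 8
368: h=11 => slot 11
595: h=0 => slot 0
410: h=2 => slot 2
323: h=0, probe 0,1 => slot 1
102: h=0, probe 0,1,4 => slot 4
687: h=7 => slot 7
476: h=0, probe 0,1,4,9 => slot 9
Table: [595, 323, 410, ∅, 102, 396, ∅, 687, 518, 476, ∅, 368, ∅, ∅, ∅, ∅, ∅]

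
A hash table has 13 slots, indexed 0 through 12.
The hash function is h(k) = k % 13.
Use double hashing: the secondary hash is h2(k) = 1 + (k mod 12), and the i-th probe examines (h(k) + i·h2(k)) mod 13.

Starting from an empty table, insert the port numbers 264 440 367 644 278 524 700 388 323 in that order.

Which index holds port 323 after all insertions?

264: h=4 → slot 4
440: h=11 → slot 11
367: h=3 → slot 3
644: h=7 → slot 7
278: h=5 → slot 5
524: h=4, h2=9, probe 4,0 → slot 0
700: h=11, h2=5, probe 11,3,8 → slot 8
388: h=11, h2=5, probe 11,3,8,0,5,10 → slot 10
323: h=11, h2=12, probe 11,10,9 → slot 9
Table: [524, _, _, 367, 264, 278, _, 644, 700, 323, 388, 440, _]

9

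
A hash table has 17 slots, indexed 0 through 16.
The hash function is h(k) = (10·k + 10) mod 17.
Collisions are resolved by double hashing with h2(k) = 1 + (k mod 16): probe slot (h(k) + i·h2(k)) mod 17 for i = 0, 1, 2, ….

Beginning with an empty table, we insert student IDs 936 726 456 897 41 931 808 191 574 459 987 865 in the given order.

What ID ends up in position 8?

931

936 hashes to 3; slot 3 is free → place at 3.
726 hashes to 11; slot 11 is free → place at 11.
456 hashes to 14; slot 14 is free → place at 14.
897 hashes to 4; slot 4 is free → place at 4.
41 hashes to 12; slot 12 is free → place at 12.
931 hashes to 4, h2=4; 4 taken → place at 8.
808 hashes to 15; slot 15 is free → place at 15.
191 hashes to 16; slot 16 is free → place at 16.
574 hashes to 4, h2=15; 4 taken → place at 2.
459 hashes to 10; slot 10 is free → place at 10.
987 hashes to 3, h2=12; 3,15,10 taken → place at 5.
865 hashes to 7; slot 7 is free → place at 7.
Table: [-, -, 574, 936, 897, 987, -, 865, 931, -, 459, 726, 41, -, 456, 808, 191]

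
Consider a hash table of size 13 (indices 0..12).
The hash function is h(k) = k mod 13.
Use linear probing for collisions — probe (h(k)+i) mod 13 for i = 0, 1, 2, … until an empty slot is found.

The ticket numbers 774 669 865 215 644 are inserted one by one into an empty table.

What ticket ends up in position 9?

215

774: h=7 → slot 7
669: h=6 → slot 6
865: h=7, probe 7,8 → slot 8
215: h=7, probe 7,8,9 → slot 9
644: h=7, probe 7,8,9,10 → slot 10
Table: [_, _, _, _, _, _, 669, 774, 865, 215, 644, _, _]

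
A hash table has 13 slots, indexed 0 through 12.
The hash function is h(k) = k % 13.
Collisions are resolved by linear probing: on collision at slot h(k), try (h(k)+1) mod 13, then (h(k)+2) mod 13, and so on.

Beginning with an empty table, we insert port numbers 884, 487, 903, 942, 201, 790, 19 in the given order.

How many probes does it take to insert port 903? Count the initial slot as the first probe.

884: h=0 -> slot 0
487: h=6 -> slot 6
903: h=6, probe 6,7 -> slot 7
942: h=6, probe 6,7,8 -> slot 8
201: h=6, probe 6,7,8,9 -> slot 9
790: h=10 -> slot 10
19: h=6, probe 6,7,8,9,10,11 -> slot 11
Table: [884, ., ., ., ., ., 487, 903, 942, 201, 790, 19, .]

2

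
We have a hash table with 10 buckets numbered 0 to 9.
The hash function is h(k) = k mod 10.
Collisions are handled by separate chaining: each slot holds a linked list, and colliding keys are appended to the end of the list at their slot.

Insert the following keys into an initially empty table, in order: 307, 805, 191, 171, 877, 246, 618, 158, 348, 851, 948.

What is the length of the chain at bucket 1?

3

Insert 307: h=7, bucket 7 empty → new chain.
Insert 805: h=5, bucket 5 empty → new chain.
Insert 191: h=1, bucket 1 empty → new chain.
Insert 171: h=1, bucket 1 nonempty → append to chain.
Insert 877: h=7, bucket 7 nonempty → append to chain.
Insert 246: h=6, bucket 6 empty → new chain.
Insert 618: h=8, bucket 8 empty → new chain.
Insert 158: h=8, bucket 8 nonempty → append to chain.
Insert 348: h=8, bucket 8 nonempty → append to chain.
Insert 851: h=1, bucket 1 nonempty → append to chain.
Insert 948: h=8, bucket 8 nonempty → append to chain.
Final buckets:
0: .
1: 191 -> 171 -> 851
2: .
3: .
4: .
5: 805
6: 246
7: 307 -> 877
8: 618 -> 158 -> 348 -> 948
9: .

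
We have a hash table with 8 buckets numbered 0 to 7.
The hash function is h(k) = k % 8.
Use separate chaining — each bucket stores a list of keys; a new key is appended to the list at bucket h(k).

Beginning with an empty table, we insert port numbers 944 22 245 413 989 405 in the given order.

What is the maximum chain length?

4

944 → bucket 0
22 → bucket 6
245 → bucket 5
413 → bucket 5 (collision)
989 → bucket 5 (collision)
405 → bucket 5 (collision)
Final buckets:
0: 944
1: ∅
2: ∅
3: ∅
4: ∅
5: 245 -> 413 -> 989 -> 405
6: 22
7: ∅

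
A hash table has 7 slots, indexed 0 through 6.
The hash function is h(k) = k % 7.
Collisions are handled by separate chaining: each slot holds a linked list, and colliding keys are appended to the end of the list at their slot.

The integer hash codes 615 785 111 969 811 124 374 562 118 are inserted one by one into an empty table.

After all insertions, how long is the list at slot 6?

615 -> bucket 6
785 -> bucket 1
111 -> bucket 6 (collision)
969 -> bucket 3
811 -> bucket 6 (collision)
124 -> bucket 5
374 -> bucket 3 (collision)
562 -> bucket 2
118 -> bucket 6 (collision)
Final buckets:
0: ∅
1: 785
2: 562
3: 969 -> 374
4: ∅
5: 124
6: 615 -> 111 -> 811 -> 118

4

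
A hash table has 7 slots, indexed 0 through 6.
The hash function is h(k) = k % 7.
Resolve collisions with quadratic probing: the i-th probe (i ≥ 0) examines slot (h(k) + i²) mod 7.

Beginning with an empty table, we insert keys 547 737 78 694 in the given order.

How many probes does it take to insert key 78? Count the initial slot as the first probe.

3

Insert 547: h=1, slot 1 empty → index 1.
Insert 737: h=2, slot 2 empty → index 2.
Insert 78: h=1, slots 1,2 occupied → index 5.
Insert 694: h=1, slots 1,2,5 occupied → index 3.
Table: [—, 547, 737, 694, —, 78, —]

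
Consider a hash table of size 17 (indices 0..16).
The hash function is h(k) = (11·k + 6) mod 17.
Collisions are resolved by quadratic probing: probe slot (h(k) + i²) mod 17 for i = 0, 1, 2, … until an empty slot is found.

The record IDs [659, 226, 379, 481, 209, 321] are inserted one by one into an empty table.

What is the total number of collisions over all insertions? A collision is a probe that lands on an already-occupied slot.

6

Insert 659: h=13, slot 13 empty -> index 13.
Insert 226: h=10, slot 10 empty -> index 10.
Insert 379: h=10, slot 10 occupied -> index 11.
Insert 481: h=10, slots 10,11 occupied -> index 14.
Insert 209: h=10, slots 10,11,14 occupied -> index 2.
Insert 321: h=1, slot 1 empty -> index 1.
Table: [_, 321, 209, _, _, _, _, _, _, _, 226, 379, _, 659, 481, _, _]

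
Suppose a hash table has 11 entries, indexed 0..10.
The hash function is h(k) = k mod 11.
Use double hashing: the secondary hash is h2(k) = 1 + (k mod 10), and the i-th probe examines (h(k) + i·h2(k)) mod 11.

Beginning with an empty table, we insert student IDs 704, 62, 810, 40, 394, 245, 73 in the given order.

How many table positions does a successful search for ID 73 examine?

5

Insert 704: h=0, slot 0 empty => index 0.
Insert 62: h=7, slot 7 empty => index 7.
Insert 810: h=7, h2=1, slot 7 occupied => index 8.
Insert 40: h=7, h2=1, slots 7,8 occupied => index 9.
Insert 394: h=9, h2=5, slot 9 occupied => index 3.
Insert 245: h=3, h2=6, slots 3,9 occupied => index 4.
Insert 73: h=7, h2=4, slots 7,0,4,8 occupied => index 1.
Table: [704, 73, ∅, 394, 245, ∅, ∅, 62, 810, 40, ∅]
Lookup 73: h=7, h2=4, probe 7,0,4,8,1 → found at 1.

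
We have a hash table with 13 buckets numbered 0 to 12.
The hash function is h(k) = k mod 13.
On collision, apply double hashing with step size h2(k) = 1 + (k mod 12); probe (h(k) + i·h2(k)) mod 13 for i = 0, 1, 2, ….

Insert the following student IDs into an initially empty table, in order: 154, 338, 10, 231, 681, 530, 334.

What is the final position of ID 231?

1

154 hashes to 11; slot 11 is free -> place at 11.
338 hashes to 0; slot 0 is free -> place at 0.
10 hashes to 10; slot 10 is free -> place at 10.
231 hashes to 10, h2=4; 10 taken -> place at 1.
681 hashes to 5; slot 5 is free -> place at 5.
530 hashes to 10, h2=3; 10,0 taken -> place at 3.
334 hashes to 9; slot 9 is free -> place at 9.
Table: [338, 231, -, 530, -, 681, -, -, -, 334, 10, 154, -]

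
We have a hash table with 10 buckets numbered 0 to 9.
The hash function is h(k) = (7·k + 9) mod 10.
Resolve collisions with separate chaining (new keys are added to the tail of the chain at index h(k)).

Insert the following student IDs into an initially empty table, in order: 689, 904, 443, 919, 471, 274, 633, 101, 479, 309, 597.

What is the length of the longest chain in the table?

689 → bucket 2
904 → bucket 7
443 → bucket 0
919 → bucket 2 (collision)
471 → bucket 6
274 → bucket 7 (collision)
633 → bucket 0 (collision)
101 → bucket 6 (collision)
479 → bucket 2 (collision)
309 → bucket 2 (collision)
597 → bucket 8
Final buckets:
0: 443 -> 633
1: .
2: 689 -> 919 -> 479 -> 309
3: .
4: .
5: .
6: 471 -> 101
7: 904 -> 274
8: 597
9: .

4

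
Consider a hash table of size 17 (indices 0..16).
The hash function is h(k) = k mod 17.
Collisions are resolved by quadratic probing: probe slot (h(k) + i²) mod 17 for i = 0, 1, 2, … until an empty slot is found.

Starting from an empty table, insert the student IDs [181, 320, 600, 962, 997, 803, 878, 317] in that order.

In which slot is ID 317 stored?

181: h=11 → slot 11
320: h=14 → slot 14
600: h=5 → slot 5
962: h=10 → slot 10
997: h=11, probe 11,12 → slot 12
803: h=4 → slot 4
878: h=11, probe 11,12,15 → slot 15
317: h=11, probe 11,12,15,3 → slot 3
Table: [_, _, _, 317, 803, 600, _, _, _, _, 962, 181, 997, _, 320, 878, _]

3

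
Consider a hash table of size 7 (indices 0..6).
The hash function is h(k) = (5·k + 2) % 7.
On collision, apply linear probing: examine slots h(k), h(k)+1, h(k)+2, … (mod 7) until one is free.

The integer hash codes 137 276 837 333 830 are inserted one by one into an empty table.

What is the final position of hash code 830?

5

137 hashes to 1; slot 1 is free → place at 1.
276 hashes to 3; slot 3 is free → place at 3.
837 hashes to 1; 1 taken → place at 2.
333 hashes to 1; 1,2,3 taken → place at 4.
830 hashes to 1; 1,2,3,4 taken → place at 5.
Table: [—, 137, 837, 276, 333, 830, —]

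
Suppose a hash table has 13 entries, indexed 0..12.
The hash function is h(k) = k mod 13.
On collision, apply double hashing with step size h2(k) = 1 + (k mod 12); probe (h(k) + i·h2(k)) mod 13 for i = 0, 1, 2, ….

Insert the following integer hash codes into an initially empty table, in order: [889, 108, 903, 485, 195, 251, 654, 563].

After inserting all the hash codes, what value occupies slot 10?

485

889 hashes to 5; slot 5 is free => place at 5.
108 hashes to 4; slot 4 is free => place at 4.
903 hashes to 6; slot 6 is free => place at 6.
485 hashes to 4, h2=6; 4 taken => place at 10.
195 hashes to 0; slot 0 is free => place at 0.
251 hashes to 4, h2=12; 4 taken => place at 3.
654 hashes to 4, h2=7; 4 taken => place at 11.
563 hashes to 4, h2=12; 4,3 taken => place at 2.
Table: [195, ., 563, 251, 108, 889, 903, ., ., ., 485, 654, .]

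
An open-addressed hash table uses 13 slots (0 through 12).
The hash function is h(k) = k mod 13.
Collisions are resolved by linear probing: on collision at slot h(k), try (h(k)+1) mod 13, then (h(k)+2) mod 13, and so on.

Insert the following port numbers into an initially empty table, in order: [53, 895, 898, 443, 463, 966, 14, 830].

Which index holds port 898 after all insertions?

2

Insert 53: h=1, slot 1 empty -> index 1.
Insert 895: h=11, slot 11 empty -> index 11.
Insert 898: h=1, slot 1 occupied -> index 2.
Insert 443: h=1, slots 1,2 occupied -> index 3.
Insert 463: h=8, slot 8 empty -> index 8.
Insert 966: h=4, slot 4 empty -> index 4.
Insert 14: h=1, slots 1,2,3,4 occupied -> index 5.
Insert 830: h=11, slot 11 occupied -> index 12.
Table: [., 53, 898, 443, 966, 14, ., ., 463, ., ., 895, 830]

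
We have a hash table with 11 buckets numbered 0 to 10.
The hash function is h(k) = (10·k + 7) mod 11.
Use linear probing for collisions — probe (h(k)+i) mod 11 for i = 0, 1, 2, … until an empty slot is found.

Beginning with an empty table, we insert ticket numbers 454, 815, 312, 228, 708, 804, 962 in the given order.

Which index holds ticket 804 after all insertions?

7

454: h=4 -> slot 4
815: h=6 -> slot 6
312: h=3 -> slot 3
228: h=10 -> slot 10
708: h=3, probe 3,4,5 -> slot 5
804: h=6, probe 6,7 -> slot 7
962: h=2 -> slot 2
Table: [., ., 962, 312, 454, 708, 815, 804, ., ., 228]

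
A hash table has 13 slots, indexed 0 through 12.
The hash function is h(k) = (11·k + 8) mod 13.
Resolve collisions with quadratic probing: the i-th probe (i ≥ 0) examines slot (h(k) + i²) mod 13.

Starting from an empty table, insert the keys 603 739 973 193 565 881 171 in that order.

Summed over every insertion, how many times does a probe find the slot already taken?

603 hashes to 11; slot 11 is free -> place at 11.
739 hashes to 12; slot 12 is free -> place at 12.
973 hashes to 12; 12 taken -> place at 0.
193 hashes to 12; 12,0 taken -> place at 3.
565 hashes to 9; slot 9 is free -> place at 9.
881 hashes to 1; slot 1 is free -> place at 1.
171 hashes to 4; slot 4 is free -> place at 4.
Table: [973, 881, ., 193, 171, ., ., ., ., 565, ., 603, 739]

3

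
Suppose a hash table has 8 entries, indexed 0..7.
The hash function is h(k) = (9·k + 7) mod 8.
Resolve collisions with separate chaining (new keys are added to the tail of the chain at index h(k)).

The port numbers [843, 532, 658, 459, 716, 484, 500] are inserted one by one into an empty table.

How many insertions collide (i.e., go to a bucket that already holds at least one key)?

Insert 843: h=2, bucket 2 empty -> new chain.
Insert 532: h=3, bucket 3 empty -> new chain.
Insert 658: h=1, bucket 1 empty -> new chain.
Insert 459: h=2, bucket 2 nonempty -> append to chain.
Insert 716: h=3, bucket 3 nonempty -> append to chain.
Insert 484: h=3, bucket 3 nonempty -> append to chain.
Insert 500: h=3, bucket 3 nonempty -> append to chain.
Final buckets:
0: ∅
1: 658
2: 843 -> 459
3: 532 -> 716 -> 484 -> 500
4: ∅
5: ∅
6: ∅
7: ∅

4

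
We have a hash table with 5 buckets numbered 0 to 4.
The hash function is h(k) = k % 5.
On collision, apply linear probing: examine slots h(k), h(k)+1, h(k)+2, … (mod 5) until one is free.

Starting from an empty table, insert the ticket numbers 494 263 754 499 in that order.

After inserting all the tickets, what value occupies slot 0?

494: h=4 → slot 4
263: h=3 → slot 3
754: h=4, probe 4,0 → slot 0
499: h=4, probe 4,0,1 → slot 1
Table: [754, 499, -, 263, 494]

754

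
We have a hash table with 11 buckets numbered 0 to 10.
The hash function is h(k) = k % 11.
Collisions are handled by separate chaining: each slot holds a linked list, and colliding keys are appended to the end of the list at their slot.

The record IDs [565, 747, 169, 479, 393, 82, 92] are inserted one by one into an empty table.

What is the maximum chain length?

Insert 565: h=4, bucket 4 empty -> new chain.
Insert 747: h=10, bucket 10 empty -> new chain.
Insert 169: h=4, bucket 4 nonempty -> append to chain.
Insert 479: h=6, bucket 6 empty -> new chain.
Insert 393: h=8, bucket 8 empty -> new chain.
Insert 82: h=5, bucket 5 empty -> new chain.
Insert 92: h=4, bucket 4 nonempty -> append to chain.
Final buckets:
0: -
1: -
2: -
3: -
4: 565 -> 169 -> 92
5: 82
6: 479
7: -
8: 393
9: -
10: 747

3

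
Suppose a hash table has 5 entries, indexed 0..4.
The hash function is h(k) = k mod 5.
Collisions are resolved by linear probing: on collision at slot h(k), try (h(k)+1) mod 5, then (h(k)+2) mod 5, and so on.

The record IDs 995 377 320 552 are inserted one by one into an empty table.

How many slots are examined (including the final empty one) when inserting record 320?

2

995 hashes to 0; slot 0 is free → place at 0.
377 hashes to 2; slot 2 is free → place at 2.
320 hashes to 0; 0 taken → place at 1.
552 hashes to 2; 2 taken → place at 3.
Table: [995, 320, 377, 552, ∅]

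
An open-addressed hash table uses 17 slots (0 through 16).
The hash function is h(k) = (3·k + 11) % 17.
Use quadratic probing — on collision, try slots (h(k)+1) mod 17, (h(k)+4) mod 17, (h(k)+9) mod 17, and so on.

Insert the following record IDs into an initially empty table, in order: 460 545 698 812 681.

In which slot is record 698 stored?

1

460 hashes to 14; slot 14 is free → place at 14.
545 hashes to 14; 14 taken → place at 15.
698 hashes to 14; 14,15 taken → place at 1.
812 hashes to 16; slot 16 is free → place at 16.
681 hashes to 14; 14,15,1 taken → place at 6.
Table: [_, 698, _, _, _, _, 681, _, _, _, _, _, _, _, 460, 545, 812]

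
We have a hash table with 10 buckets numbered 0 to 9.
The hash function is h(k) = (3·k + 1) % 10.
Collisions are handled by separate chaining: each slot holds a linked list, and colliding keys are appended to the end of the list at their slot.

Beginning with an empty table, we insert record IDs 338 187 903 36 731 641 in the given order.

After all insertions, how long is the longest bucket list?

Insert 338: h=5, bucket 5 empty → new chain.
Insert 187: h=2, bucket 2 empty → new chain.
Insert 903: h=0, bucket 0 empty → new chain.
Insert 36: h=9, bucket 9 empty → new chain.
Insert 731: h=4, bucket 4 empty → new chain.
Insert 641: h=4, bucket 4 nonempty → append to chain.
Final buckets:
0: 903
1: _
2: 187
3: _
4: 731 -> 641
5: 338
6: _
7: _
8: _
9: 36

2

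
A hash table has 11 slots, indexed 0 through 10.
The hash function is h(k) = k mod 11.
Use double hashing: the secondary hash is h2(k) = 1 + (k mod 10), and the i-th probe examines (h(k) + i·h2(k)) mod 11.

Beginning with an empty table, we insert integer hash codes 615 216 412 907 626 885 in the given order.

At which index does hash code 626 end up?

Insert 615: h=10, slot 10 empty -> index 10.
Insert 216: h=7, slot 7 empty -> index 7.
Insert 412: h=5, slot 5 empty -> index 5.
Insert 907: h=5, h2=8, slot 5 occupied -> index 2.
Insert 626: h=10, h2=7, slot 10 occupied -> index 6.
Insert 885: h=5, h2=6, slot 5 occupied -> index 0.
Table: [885, _, 907, _, _, 412, 626, 216, _, _, 615]

6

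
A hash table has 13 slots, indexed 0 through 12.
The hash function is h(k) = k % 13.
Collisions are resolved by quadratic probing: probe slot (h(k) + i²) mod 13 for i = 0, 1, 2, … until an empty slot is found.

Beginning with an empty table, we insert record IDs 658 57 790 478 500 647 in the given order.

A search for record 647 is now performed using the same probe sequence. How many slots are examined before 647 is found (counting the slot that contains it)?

3

Insert 658: h=8, slot 8 empty -> index 8.
Insert 57: h=5, slot 5 empty -> index 5.
Insert 790: h=10, slot 10 empty -> index 10.
Insert 478: h=10, slot 10 occupied -> index 11.
Insert 500: h=6, slot 6 empty -> index 6.
Insert 647: h=10, slots 10,11 occupied -> index 1.
Table: [_, 647, _, _, _, 57, 500, _, 658, _, 790, 478, _]
Lookup 647: h=10, probe 10,11,1 → found at 1.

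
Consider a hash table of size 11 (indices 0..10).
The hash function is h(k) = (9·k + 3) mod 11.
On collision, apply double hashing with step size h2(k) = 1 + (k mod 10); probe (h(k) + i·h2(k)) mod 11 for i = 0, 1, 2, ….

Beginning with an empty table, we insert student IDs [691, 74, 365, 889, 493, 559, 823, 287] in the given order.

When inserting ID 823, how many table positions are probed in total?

3

691 hashes to 7; slot 7 is free -> place at 7.
74 hashes to 9; slot 9 is free -> place at 9.
365 hashes to 10; slot 10 is free -> place at 10.
889 hashes to 7, h2=10; 7 taken -> place at 6.
493 hashes to 7, h2=4; 7 taken -> place at 0.
559 hashes to 7, h2=10; 7,6 taken -> place at 5.
823 hashes to 7, h2=4; 7,0 taken -> place at 4.
287 hashes to 1; slot 1 is free -> place at 1.
Table: [493, 287, -, -, 823, 559, 889, 691, -, 74, 365]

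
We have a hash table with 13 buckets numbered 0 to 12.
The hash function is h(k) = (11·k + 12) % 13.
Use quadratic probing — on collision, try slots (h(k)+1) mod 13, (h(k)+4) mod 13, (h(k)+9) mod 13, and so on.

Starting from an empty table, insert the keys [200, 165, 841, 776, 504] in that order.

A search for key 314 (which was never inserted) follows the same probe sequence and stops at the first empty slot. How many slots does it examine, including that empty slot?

200: h=2 → slot 2
165: h=7 → slot 7
841: h=7, probe 7,8 → slot 8
776: h=7, probe 7,8,11 → slot 11
504: h=5 → slot 5
Table: [-, -, 200, -, -, 504, -, 165, 841, -, -, 776, -]
Lookup 314: h=8, probe 8,9 → slot 9 empty, not found.

2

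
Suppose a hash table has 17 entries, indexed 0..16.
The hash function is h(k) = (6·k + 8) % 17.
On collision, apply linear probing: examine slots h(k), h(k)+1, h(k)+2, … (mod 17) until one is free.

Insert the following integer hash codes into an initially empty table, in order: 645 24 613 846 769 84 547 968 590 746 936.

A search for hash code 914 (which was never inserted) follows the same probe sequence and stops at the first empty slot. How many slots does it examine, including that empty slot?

5

Insert 645: h=2, slot 2 empty → index 2.
Insert 24: h=16, slot 16 empty → index 16.
Insert 613: h=14, slot 14 empty → index 14.
Insert 846: h=1, slot 1 empty → index 1.
Insert 769: h=15, slot 15 empty → index 15.
Insert 84: h=2, slot 2 occupied → index 3.
Insert 547: h=9, slot 9 empty → index 9.
Insert 968: h=2, slots 2,3 occupied → index 4.
Insert 590: h=12, slot 12 empty → index 12.
Insert 746: h=13, slot 13 empty → index 13.
Insert 936: h=14, slots 14,15,16 occupied → index 0.
Table: [936, 846, 645, 84, 968, ., ., ., ., 547, ., ., 590, 746, 613, 769, 24]
Lookup 914: h=1, probe 1,2,3,4,5 → slot 5 empty, not found.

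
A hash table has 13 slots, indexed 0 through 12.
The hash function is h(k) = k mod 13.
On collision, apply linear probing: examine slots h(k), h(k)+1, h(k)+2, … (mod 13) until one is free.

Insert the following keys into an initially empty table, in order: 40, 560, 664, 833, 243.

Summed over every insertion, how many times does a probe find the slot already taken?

6

Insert 40: h=1, slot 1 empty → index 1.
Insert 560: h=1, slot 1 occupied → index 2.
Insert 664: h=1, slots 1,2 occupied → index 3.
Insert 833: h=1, slots 1,2,3 occupied → index 4.
Insert 243: h=9, slot 9 empty → index 9.
Table: [-, 40, 560, 664, 833, -, -, -, -, 243, -, -, -]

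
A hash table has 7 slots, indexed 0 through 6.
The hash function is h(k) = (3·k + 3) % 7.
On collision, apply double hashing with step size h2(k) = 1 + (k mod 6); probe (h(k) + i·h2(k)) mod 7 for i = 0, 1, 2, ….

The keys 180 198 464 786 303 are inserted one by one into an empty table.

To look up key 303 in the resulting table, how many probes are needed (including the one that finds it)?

2

180: h=4 -> slot 4
198: h=2 -> slot 2
464: h=2, h2=3, probe 2,5 -> slot 5
786: h=2, h2=1, probe 2,3 -> slot 3
303: h=2, h2=4, probe 2,6 -> slot 6
Table: [-, -, 198, 786, 180, 464, 303]
Lookup 303: h=2, h2=4, probe 2,6 → found at 6.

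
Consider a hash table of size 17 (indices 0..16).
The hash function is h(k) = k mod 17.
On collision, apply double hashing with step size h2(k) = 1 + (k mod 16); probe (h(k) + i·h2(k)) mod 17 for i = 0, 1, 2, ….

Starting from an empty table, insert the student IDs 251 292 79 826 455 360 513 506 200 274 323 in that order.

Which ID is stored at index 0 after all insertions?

251 hashes to 13; slot 13 is free -> place at 13.
292 hashes to 3; slot 3 is free -> place at 3.
79 hashes to 11; slot 11 is free -> place at 11.
826 hashes to 10; slot 10 is free -> place at 10.
455 hashes to 13, h2=8; 13 taken -> place at 4.
360 hashes to 3, h2=9; 3 taken -> place at 12.
513 hashes to 3, h2=2; 3 taken -> place at 5.
506 hashes to 13, h2=11; 13 taken -> place at 7.
200 hashes to 13, h2=9; 13,5 taken -> place at 14.
274 hashes to 2; slot 2 is free -> place at 2.
323 hashes to 0; slot 0 is free -> place at 0.
Table: [323, ∅, 274, 292, 455, 513, ∅, 506, ∅, ∅, 826, 79, 360, 251, 200, ∅, ∅]

323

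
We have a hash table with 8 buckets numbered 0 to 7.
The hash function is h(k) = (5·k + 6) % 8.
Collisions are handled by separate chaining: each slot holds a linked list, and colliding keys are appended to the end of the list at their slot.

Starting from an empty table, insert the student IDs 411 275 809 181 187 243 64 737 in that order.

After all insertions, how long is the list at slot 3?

2

Insert 411: h=5, bucket 5 empty -> new chain.
Insert 275: h=5, bucket 5 nonempty -> append to chain.
Insert 809: h=3, bucket 3 empty -> new chain.
Insert 181: h=7, bucket 7 empty -> new chain.
Insert 187: h=5, bucket 5 nonempty -> append to chain.
Insert 243: h=5, bucket 5 nonempty -> append to chain.
Insert 64: h=6, bucket 6 empty -> new chain.
Insert 737: h=3, bucket 3 nonempty -> append to chain.
Final buckets:
0: —
1: —
2: —
3: 809 -> 737
4: —
5: 411 -> 275 -> 187 -> 243
6: 64
7: 181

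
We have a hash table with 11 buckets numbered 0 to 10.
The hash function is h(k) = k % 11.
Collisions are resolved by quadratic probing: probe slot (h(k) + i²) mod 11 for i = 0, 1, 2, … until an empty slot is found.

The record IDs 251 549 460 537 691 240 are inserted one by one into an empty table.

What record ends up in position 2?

Insert 251: h=9, slot 9 empty -> index 9.
Insert 549: h=10, slot 10 empty -> index 10.
Insert 460: h=9, slots 9,10 occupied -> index 2.
Insert 537: h=9, slots 9,10,2 occupied -> index 7.
Insert 691: h=9, slots 9,10,2,7 occupied -> index 3.
Insert 240: h=9, slots 9,10,2,7,3 occupied -> index 1.
Table: [_, 240, 460, 691, _, _, _, 537, _, 251, 549]

460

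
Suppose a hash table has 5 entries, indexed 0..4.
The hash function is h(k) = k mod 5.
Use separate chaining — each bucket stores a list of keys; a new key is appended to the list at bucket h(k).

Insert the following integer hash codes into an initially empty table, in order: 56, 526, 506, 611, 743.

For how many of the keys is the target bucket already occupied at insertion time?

56 → bucket 1
526 → bucket 1 (collision)
506 → bucket 1 (collision)
611 → bucket 1 (collision)
743 → bucket 3
Final buckets:
0: —
1: 56 -> 526 -> 506 -> 611
2: —
3: 743
4: —

3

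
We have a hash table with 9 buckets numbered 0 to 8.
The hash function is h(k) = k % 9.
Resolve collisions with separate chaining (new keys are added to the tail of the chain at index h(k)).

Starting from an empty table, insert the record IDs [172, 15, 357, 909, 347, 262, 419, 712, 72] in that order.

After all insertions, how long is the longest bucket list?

Insert 172: h=1, bucket 1 empty -> new chain.
Insert 15: h=6, bucket 6 empty -> new chain.
Insert 357: h=6, bucket 6 nonempty -> append to chain.
Insert 909: h=0, bucket 0 empty -> new chain.
Insert 347: h=5, bucket 5 empty -> new chain.
Insert 262: h=1, bucket 1 nonempty -> append to chain.
Insert 419: h=5, bucket 5 nonempty -> append to chain.
Insert 712: h=1, bucket 1 nonempty -> append to chain.
Insert 72: h=0, bucket 0 nonempty -> append to chain.
Final buckets:
0: 909 -> 72
1: 172 -> 262 -> 712
2: ∅
3: ∅
4: ∅
5: 347 -> 419
6: 15 -> 357
7: ∅
8: ∅

3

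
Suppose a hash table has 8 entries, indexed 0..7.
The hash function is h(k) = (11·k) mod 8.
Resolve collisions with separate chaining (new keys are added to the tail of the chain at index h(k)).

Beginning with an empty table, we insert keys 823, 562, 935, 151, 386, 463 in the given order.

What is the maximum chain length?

4

823 -> bucket 5
562 -> bucket 6
935 -> bucket 5 (collision)
151 -> bucket 5 (collision)
386 -> bucket 6 (collision)
463 -> bucket 5 (collision)
Final buckets:
0: ∅
1: ∅
2: ∅
3: ∅
4: ∅
5: 823 -> 935 -> 151 -> 463
6: 562 -> 386
7: ∅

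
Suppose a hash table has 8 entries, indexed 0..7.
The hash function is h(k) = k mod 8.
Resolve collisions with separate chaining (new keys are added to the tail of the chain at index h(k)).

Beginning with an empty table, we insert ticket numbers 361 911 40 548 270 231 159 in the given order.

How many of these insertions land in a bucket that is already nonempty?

2

361 → bucket 1
911 → bucket 7
40 → bucket 0
548 → bucket 4
270 → bucket 6
231 → bucket 7 (collision)
159 → bucket 7 (collision)
Final buckets:
0: 40
1: 361
2: —
3: —
4: 548
5: —
6: 270
7: 911 -> 231 -> 159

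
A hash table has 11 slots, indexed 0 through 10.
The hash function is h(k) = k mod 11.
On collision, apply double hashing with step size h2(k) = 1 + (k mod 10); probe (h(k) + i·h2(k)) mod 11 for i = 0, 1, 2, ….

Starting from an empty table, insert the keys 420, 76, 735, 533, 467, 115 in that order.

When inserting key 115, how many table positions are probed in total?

2

420: h=2 → slot 2
76: h=10 → slot 10
735: h=9 → slot 9
533: h=5 → slot 5
467: h=5, h2=8, probe 5,2,10,7 → slot 7
115: h=5, h2=6, probe 5,0 → slot 0
Table: [115, —, 420, —, —, 533, —, 467, —, 735, 76]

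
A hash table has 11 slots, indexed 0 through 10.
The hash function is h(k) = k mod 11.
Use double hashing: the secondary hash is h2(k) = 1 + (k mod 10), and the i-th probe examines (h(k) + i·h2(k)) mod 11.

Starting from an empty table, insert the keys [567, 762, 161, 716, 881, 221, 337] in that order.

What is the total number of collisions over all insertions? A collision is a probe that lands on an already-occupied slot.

7

Insert 567: h=6, slot 6 empty -> index 6.
Insert 762: h=3, slot 3 empty -> index 3.
Insert 161: h=7, slot 7 empty -> index 7.
Insert 716: h=1, slot 1 empty -> index 1.
Insert 881: h=1, h2=2, slots 1,3 occupied -> index 5.
Insert 221: h=1, h2=2, slots 1,3,5,7 occupied -> index 9.
Insert 337: h=7, h2=8, slot 7 occupied -> index 4.
Table: [—, 716, —, 762, 337, 881, 567, 161, —, 221, —]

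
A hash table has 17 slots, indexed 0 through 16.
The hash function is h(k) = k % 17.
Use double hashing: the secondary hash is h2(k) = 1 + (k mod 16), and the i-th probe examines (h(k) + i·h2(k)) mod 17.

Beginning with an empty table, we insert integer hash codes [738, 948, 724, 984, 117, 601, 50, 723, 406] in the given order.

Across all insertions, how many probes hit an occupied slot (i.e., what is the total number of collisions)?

2

Insert 738: h=7, slot 7 empty -> index 7.
Insert 948: h=13, slot 13 empty -> index 13.
Insert 724: h=10, slot 10 empty -> index 10.
Insert 984: h=15, slot 15 empty -> index 15.
Insert 117: h=15, h2=6, slot 15 occupied -> index 4.
Insert 601: h=6, slot 6 empty -> index 6.
Insert 50: h=16, slot 16 empty -> index 16.
Insert 723: h=9, slot 9 empty -> index 9.
Insert 406: h=15, h2=7, slot 15 occupied -> index 5.
Table: [-, -, -, -, 117, 406, 601, 738, -, 723, 724, -, -, 948, -, 984, 50]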